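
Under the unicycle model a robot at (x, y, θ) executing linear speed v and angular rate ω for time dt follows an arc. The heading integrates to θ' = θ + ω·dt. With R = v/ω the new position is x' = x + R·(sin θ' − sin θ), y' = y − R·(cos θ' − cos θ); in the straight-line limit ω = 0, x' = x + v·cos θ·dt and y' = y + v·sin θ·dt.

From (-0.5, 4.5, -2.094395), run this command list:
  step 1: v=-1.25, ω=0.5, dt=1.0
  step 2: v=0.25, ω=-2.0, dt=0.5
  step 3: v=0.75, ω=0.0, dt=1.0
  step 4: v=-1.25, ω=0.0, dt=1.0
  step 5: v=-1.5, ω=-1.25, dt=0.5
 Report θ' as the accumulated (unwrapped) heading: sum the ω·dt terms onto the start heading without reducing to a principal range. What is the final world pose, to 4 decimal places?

step 1: θ'=-1.5944 (R=-2.5000) → pose (-0.1658, 5.6910, -1.5944)
step 2: θ'=-2.5944 (R=-0.1250) → pose (-0.2257, 5.5872, -2.5944)
step 3: θ'=-2.5944 (straight) → pose (-0.8662, 5.1970, -2.5944)
step 4: θ'=-2.5944 (straight) → pose (0.2013, 5.8474, -2.5944)
step 5: θ'=-3.2194 (R=1.2000) → pose (0.9189, 6.0189, -3.2194)

(0.9189, 6.0189, -3.2194)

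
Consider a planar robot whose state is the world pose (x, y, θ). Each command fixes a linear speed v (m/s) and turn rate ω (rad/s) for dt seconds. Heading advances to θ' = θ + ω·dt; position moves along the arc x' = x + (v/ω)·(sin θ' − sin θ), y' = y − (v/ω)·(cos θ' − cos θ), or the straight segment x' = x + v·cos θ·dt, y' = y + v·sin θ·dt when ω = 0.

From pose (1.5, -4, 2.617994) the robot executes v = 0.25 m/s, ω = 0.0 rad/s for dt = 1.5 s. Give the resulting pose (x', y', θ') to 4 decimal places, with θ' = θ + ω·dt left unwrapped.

(1.1752, -3.8125, 2.6180)

θ' = 2.6180 + 0.0·1.5 = 2.6180
ω = 0 → straight: x' = 1.5 + 0.25·cos(2.6180)·1.5 = 1.1752
y' = -4 + 0.25·sin(2.6180)·1.5 = -3.8125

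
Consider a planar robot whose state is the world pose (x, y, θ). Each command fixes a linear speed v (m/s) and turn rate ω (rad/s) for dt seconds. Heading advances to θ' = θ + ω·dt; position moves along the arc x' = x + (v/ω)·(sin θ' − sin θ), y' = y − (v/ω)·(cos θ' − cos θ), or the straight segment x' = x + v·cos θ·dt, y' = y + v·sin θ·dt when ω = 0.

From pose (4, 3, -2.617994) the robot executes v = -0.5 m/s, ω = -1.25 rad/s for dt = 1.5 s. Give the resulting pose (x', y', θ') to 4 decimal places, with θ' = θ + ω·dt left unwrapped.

(4.5904, 2.7406, -4.4930)

θ' = -2.6180 + -1.25·1.5 = -4.4930
R = v/ω = -0.5/-1.25 = 0.4000
x' = 4 + 0.4000·(sin -4.4930 − sin -2.6180) = 4.5904
y' = 3 − 0.4000·(cos -4.4930 − cos -2.6180) = 2.7406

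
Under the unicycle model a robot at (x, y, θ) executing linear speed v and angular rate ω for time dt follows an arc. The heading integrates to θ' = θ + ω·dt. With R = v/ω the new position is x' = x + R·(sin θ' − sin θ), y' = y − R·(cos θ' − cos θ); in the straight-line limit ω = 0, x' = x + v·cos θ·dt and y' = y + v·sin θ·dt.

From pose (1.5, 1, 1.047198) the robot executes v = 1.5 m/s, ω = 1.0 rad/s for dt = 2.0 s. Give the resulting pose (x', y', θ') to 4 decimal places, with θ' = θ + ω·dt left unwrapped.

θ' = 1.0472 + 1.0·2.0 = 3.0472
R = v/ω = 1.5/1.0 = 1.5000
x' = 1.5 + 1.5000·(sin 3.0472 − sin 1.0472) = 0.3423
y' = 1 − 1.5000·(cos 3.0472 − cos 1.0472) = 3.2433

(0.3423, 3.2433, 3.0472)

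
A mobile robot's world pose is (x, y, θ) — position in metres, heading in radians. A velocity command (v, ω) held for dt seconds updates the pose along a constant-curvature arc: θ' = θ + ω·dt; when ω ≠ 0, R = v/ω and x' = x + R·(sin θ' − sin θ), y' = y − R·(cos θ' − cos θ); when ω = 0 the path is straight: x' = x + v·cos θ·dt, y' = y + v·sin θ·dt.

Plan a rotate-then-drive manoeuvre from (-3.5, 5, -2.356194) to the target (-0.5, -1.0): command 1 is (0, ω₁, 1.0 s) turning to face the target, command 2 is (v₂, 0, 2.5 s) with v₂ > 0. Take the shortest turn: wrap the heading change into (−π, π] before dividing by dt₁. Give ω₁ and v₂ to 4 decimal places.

heading to target = atan2(-1−5, -0.5−-3.5) = -1.1071
Δθ = wrap(-1.1071 − -2.3562) = 1.2490; ω₁ = Δθ/dt₁ = 1.2490
distance = √((-0.5−-3.5)² + (-1−5)²) = 6.7082; v₂ = distance/dt₂ = 2.6833

ω₁ = 1.2490, v₂ = 2.6833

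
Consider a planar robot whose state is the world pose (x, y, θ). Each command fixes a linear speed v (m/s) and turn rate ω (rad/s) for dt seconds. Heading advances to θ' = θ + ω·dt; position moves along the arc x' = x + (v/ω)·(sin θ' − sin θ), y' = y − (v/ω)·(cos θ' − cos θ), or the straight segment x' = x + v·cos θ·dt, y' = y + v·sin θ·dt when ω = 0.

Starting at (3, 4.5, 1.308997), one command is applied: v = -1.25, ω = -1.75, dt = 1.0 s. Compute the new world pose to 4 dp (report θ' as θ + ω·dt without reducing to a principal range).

(2.0052, 4.0389, -0.4410)

θ' = 1.3090 + -1.75·1.0 = -0.4410
R = v/ω = -1.25/-1.75 = 0.7143
x' = 3 + 0.7143·(sin -0.4410 − sin 1.3090) = 2.0052
y' = 4.5 − 0.7143·(cos -0.4410 − cos 1.3090) = 4.0389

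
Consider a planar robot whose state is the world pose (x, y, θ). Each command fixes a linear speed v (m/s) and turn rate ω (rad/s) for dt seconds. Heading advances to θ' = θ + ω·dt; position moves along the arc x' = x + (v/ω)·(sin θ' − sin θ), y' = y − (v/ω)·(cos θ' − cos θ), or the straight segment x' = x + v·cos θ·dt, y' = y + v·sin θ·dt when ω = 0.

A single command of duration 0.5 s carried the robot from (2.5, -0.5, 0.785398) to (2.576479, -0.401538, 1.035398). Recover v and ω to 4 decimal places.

Δθ = 1.035398 − 0.785398 = 0.250000
ω = Δθ/dt = 0.250000/0.5 = 0.5000
R = −Δy/(cos θ' − cos θ) = 0.5000
v = R·ω = 0.5000·0.5000 = 0.2500

v = 0.2500, ω = 0.5000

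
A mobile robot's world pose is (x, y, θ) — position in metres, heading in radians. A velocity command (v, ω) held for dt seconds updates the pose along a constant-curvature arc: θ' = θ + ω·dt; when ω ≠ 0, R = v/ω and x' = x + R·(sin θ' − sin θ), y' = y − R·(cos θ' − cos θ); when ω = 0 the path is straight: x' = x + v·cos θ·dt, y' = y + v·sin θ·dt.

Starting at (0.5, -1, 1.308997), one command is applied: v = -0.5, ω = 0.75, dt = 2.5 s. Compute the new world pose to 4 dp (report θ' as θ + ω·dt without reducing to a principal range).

θ' = 1.3090 + 0.75·2.5 = 3.1840
R = v/ω = -0.5/0.75 = -0.6667
x' = 0.5 + -0.6667·(sin 3.1840 − sin 1.3090) = 1.1722
y' = -1 − -0.6667·(cos 3.1840 − cos 1.3090) = -1.8386

(1.1722, -1.8386, 3.1840)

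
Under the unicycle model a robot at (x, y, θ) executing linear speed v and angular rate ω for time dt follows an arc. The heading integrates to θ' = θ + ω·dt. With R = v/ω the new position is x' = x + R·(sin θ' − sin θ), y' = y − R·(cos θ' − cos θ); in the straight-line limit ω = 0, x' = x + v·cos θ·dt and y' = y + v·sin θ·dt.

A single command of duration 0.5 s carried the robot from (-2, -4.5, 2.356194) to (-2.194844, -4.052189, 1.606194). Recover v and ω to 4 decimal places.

Δθ = 1.606194 − 2.356194 = -0.750000
ω = Δθ/dt = -0.750000/0.5 = -1.5000
R = −Δy/(cos θ' − cos θ) = -0.6667
v = R·ω = -0.6667·-1.5000 = 1.0000

v = 1.0000, ω = -1.5000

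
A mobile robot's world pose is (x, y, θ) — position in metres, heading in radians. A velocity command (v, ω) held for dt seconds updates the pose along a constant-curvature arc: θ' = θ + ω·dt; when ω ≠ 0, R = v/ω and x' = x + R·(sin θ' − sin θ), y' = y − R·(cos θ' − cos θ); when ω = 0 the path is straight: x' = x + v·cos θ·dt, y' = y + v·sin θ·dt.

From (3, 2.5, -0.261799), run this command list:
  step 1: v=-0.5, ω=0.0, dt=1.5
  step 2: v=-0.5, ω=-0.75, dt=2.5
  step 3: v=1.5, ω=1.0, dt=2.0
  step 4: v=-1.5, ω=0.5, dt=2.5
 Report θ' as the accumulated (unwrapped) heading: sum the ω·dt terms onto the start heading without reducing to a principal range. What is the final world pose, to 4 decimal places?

(-0.1536, -0.2414, 1.1132)

step 1: θ'=-0.2618 (straight) → pose (2.2756, 2.6941, -0.2618)
step 2: θ'=-2.1368 (R=0.6667) → pose (1.8854, 3.6956, -2.1368)
step 3: θ'=-0.1368 (R=1.5000) → pose (2.9469, 1.4052, -0.1368)
step 4: θ'=1.1132 (R=-3.0000) → pose (-0.1536, -0.2414, 1.1132)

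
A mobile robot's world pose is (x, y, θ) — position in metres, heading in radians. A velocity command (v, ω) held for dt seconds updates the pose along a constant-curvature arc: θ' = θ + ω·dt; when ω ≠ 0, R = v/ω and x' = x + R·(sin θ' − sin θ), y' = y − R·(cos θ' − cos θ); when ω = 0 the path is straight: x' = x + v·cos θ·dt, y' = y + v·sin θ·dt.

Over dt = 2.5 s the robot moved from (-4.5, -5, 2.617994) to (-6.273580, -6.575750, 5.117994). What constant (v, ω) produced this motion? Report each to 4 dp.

Δθ = 5.117994 − 2.617994 = 2.500000
ω = Δθ/dt = 2.500000/2.5 = 1.0000
R = Δx/(sin θ' − sin θ) = 1.2500
v = R·ω = 1.2500·1.0000 = 1.2500

v = 1.2500, ω = 1.0000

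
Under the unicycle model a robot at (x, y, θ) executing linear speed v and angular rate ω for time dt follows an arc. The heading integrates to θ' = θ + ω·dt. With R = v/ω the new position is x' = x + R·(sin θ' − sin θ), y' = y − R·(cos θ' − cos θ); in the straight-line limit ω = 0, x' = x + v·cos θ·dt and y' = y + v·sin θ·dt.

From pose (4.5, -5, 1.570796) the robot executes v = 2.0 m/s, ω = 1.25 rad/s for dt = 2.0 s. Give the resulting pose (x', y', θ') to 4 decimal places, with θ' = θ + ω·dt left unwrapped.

θ' = 1.5708 + 1.25·2.0 = 4.0708
R = v/ω = 2.0/1.25 = 1.6000
x' = 4.5 + 1.6000·(sin 4.0708 − sin 1.5708) = 1.6182
y' = -5 − 1.6000·(cos 4.0708 − cos 1.5708) = -4.0424

(1.6182, -4.0424, 4.0708)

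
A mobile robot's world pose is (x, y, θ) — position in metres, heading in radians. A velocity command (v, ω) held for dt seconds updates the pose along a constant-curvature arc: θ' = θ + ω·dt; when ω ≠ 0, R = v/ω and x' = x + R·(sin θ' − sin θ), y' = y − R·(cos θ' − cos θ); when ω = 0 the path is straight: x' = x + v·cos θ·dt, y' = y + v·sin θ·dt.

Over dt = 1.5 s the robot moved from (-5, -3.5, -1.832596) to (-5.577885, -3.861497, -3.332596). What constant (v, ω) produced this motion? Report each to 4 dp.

Δθ = -3.332596 − -1.832596 = -1.500000
ω = Δθ/dt = -1.500000/1.5 = -1.0000
R = Δx/(sin θ' − sin θ) = -0.5000
v = R·ω = -0.5000·-1.0000 = 0.5000

v = 0.5000, ω = -1.0000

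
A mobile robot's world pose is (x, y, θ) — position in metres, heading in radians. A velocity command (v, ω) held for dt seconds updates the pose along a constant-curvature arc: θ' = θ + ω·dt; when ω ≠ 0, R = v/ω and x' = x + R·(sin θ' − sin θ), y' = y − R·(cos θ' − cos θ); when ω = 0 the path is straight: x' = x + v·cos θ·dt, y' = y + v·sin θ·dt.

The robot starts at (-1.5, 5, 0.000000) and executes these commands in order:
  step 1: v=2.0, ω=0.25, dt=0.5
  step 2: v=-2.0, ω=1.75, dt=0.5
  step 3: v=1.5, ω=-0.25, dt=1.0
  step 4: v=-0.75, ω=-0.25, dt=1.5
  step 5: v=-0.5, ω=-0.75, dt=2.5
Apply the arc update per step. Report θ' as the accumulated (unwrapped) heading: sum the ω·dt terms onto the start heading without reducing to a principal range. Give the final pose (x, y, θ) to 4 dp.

(-2.2181, 5.6710, -1.5000)

step 1: θ'=0.1250 (R=8.0000) → pose (-0.5026, 5.0624, 0.1250)
step 2: θ'=1.0000 (R=-1.1429) → pose (-1.3218, 4.5460, 1.0000)
step 3: θ'=0.7500 (R=-6.0000) → pose (-0.3628, 5.6943, 0.7500)
step 4: θ'=0.3750 (R=3.0000) → pose (-1.3089, 5.0978, 0.3750)
step 5: θ'=-1.5000 (R=0.6667) → pose (-2.2181, 5.6710, -1.5000)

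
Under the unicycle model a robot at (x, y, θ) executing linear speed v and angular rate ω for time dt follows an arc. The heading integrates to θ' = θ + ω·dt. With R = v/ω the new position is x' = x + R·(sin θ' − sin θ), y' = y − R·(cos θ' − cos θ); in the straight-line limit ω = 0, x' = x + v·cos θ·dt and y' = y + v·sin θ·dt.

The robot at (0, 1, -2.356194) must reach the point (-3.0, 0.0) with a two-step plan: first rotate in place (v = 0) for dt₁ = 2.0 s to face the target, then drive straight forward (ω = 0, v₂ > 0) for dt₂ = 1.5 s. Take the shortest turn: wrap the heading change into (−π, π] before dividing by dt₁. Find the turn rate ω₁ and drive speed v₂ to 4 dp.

ω₁ = -0.2318, v₂ = 2.1082

heading to target = atan2(0−1, -3−0) = -2.8198
Δθ = wrap(-2.8198 − -2.3562) = -0.4636; ω₁ = Δθ/dt₁ = -0.2318
distance = √((-3−0)² + (0−1)²) = 3.1623; v₂ = distance/dt₂ = 2.1082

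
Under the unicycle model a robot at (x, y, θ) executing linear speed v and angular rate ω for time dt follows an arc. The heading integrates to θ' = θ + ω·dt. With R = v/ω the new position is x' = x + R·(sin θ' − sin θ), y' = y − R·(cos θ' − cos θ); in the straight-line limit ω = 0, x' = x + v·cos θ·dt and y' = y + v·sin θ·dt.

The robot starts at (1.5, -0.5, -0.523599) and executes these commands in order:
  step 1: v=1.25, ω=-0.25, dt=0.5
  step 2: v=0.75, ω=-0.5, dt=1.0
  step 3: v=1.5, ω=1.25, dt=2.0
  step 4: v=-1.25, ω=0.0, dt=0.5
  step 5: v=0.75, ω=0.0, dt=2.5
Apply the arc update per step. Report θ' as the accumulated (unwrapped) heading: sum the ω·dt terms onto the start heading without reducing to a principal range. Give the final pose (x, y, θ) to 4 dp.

(5.0204, 0.0244, 1.3514)

step 1: θ'=-0.6486 (R=-5.0000) → pose (2.0204, -0.8455, -0.6486)
step 2: θ'=-1.1486 (R=-1.5000) → pose (2.4825, -1.4262, -1.1486)
step 3: θ'=1.3514 (R=1.2000) → pose (4.7484, -1.1957, 1.3514)
step 4: θ'=1.3514 (straight) → pose (4.6124, -1.8057, 1.3514)
step 5: θ'=1.3514 (straight) → pose (5.0204, 0.0244, 1.3514)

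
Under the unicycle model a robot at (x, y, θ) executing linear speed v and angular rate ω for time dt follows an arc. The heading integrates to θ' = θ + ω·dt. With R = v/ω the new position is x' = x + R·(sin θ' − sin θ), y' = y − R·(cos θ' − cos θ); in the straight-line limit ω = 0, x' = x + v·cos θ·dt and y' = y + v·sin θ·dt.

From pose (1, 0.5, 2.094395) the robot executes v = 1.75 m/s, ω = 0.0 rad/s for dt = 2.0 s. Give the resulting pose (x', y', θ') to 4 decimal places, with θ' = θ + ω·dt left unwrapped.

(-0.7500, 3.5311, 2.0944)

θ' = 2.0944 + 0.0·2.0 = 2.0944
ω = 0 → straight: x' = 1 + 1.75·cos(2.0944)·2.0 = -0.7500
y' = 0.5 + 1.75·sin(2.0944)·2.0 = 3.5311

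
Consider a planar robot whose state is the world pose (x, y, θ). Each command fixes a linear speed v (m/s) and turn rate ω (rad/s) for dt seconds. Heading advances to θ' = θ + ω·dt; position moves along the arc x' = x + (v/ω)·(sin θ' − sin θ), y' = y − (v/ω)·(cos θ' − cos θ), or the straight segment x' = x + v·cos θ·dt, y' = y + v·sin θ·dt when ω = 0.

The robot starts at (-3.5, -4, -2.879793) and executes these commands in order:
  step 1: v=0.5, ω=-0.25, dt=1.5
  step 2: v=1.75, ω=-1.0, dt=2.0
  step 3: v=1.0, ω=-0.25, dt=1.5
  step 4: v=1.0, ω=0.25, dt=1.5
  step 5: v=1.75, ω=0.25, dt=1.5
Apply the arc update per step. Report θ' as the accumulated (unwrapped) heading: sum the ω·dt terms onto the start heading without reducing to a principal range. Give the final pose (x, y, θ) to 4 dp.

(-2.6492, 3.2564, -4.8798)

step 1: θ'=-3.2548 (R=-2.0000) → pose (-4.2436, -4.0553, -3.2548)
step 2: θ'=-5.2548 (R=-1.7500) → pose (-5.5447, -1.4132, -5.2548)
step 3: θ'=-5.6298 (R=-4.0000) → pose (-4.5504, -0.3019, -5.6298)
step 4: θ'=-5.2548 (R=4.0000) → pose (-3.5560, 0.8094, -5.2548)
step 5: θ'=-4.8798 (R=7.0000) → pose (-2.6492, 3.2564, -4.8798)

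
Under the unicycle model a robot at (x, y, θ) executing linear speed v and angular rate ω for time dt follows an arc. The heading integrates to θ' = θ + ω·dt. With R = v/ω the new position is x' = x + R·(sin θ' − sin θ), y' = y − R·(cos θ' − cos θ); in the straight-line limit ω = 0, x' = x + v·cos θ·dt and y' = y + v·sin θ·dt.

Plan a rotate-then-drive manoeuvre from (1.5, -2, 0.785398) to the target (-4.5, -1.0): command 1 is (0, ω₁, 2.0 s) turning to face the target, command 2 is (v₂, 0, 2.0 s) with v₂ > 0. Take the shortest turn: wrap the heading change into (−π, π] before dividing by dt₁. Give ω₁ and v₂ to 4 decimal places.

ω₁ = 1.0955, v₂ = 3.0414

heading to target = atan2(-1−-2, -4.5−1.5) = 2.9764
Δθ = wrap(2.9764 − 0.7854) = 2.1910; ω₁ = Δθ/dt₁ = 1.0955
distance = √((-4.5−1.5)² + (-1−-2)²) = 6.0828; v₂ = distance/dt₂ = 3.0414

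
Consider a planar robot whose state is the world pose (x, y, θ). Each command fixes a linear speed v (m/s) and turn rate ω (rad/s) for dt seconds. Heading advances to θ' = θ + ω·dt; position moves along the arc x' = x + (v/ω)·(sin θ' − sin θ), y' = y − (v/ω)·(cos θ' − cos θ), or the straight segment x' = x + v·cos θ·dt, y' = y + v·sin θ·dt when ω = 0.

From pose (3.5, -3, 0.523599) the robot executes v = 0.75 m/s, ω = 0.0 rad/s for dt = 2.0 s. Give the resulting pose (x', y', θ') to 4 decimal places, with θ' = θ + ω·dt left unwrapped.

(4.7990, -2.2500, 0.5236)

θ' = 0.5236 + 0.0·2.0 = 0.5236
ω = 0 → straight: x' = 3.5 + 0.75·cos(0.5236)·2.0 = 4.7990
y' = -3 + 0.75·sin(0.5236)·2.0 = -2.2500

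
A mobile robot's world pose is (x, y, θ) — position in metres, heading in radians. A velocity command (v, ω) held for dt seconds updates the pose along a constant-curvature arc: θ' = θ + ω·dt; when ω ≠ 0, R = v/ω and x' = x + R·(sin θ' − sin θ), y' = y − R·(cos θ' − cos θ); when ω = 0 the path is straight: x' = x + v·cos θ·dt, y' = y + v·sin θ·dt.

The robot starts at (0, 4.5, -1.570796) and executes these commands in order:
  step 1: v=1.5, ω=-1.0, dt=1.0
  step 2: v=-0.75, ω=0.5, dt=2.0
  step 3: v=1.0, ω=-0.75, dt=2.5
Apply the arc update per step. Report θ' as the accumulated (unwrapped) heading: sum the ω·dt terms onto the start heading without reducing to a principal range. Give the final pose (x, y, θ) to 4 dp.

step 1: θ'=-2.5708 (R=-1.5000) → pose (-0.6895, 3.2378, -2.5708)
step 2: θ'=-1.5708 (R=-1.5000) → pose (0.0000, 4.5000, -1.5708)
step 3: θ'=-3.4458 (R=-1.3333) → pose (-1.7327, 3.2279, -3.4458)

(-1.7327, 3.2279, -3.4458)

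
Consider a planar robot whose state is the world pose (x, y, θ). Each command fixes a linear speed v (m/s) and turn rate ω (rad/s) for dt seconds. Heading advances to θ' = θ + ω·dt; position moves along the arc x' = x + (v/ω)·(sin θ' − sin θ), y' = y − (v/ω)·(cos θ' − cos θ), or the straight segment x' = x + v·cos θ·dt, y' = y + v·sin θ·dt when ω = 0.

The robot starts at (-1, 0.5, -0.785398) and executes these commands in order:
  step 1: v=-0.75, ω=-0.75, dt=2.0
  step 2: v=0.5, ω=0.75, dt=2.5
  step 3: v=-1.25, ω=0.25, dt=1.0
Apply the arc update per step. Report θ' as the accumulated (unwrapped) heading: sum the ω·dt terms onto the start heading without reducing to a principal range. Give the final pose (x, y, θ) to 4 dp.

step 1: θ'=-2.2854 (R=1.0000) → pose (-1.0482, 1.8624, -2.2854)
step 2: θ'=-0.4104 (R=0.6667) → pose (-0.8107, 0.8142, -0.4104)
step 3: θ'=-0.1604 (R=-5.0000) → pose (-2.0070, 1.1652, -0.1604)

(-2.0070, 1.1652, -0.1604)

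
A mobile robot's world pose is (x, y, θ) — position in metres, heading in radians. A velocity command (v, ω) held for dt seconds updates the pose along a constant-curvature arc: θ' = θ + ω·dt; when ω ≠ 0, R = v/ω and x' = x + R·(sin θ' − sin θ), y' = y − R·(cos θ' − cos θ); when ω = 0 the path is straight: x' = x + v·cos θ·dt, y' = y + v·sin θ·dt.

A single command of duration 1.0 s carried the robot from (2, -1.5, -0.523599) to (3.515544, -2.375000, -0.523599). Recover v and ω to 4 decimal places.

v = 1.7500, ω = 0.0000

Δθ = -0.523599 − -0.523599 = 0.000000
ω = Δθ/dt = 0.000000/1.0 = 0.0000
ω = 0 → v = (Δx·cos θ + Δy·sin θ)/dt = 1.7500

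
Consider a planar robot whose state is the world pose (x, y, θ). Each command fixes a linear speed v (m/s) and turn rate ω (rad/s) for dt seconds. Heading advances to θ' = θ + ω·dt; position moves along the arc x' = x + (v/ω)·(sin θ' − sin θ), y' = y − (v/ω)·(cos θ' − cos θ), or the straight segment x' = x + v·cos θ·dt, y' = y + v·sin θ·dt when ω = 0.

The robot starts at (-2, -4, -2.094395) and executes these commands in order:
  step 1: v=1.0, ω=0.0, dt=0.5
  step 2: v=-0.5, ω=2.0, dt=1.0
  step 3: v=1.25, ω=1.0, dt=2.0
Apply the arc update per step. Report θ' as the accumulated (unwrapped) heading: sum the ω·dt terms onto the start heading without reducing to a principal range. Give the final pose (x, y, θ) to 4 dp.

step 1: θ'=-2.0944 (straight) → pose (-2.2500, -4.4330, -2.0944)
step 2: θ'=-0.0944 (R=-0.2500) → pose (-2.4429, -4.0591, -0.0944)
step 3: θ'=1.9056 (R=1.2500) → pose (-1.1445, -2.4040, 1.9056)

(-1.1445, -2.4040, 1.9056)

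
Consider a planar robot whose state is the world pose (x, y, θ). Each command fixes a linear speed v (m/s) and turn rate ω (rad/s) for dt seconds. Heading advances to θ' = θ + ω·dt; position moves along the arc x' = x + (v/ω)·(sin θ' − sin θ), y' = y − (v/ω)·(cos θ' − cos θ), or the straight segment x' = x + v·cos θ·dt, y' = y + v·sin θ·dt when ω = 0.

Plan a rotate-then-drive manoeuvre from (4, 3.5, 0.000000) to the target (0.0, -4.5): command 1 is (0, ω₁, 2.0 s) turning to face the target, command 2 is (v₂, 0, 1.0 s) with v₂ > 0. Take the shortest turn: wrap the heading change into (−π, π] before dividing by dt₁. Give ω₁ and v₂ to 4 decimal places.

heading to target = atan2(-4.5−3.5, 0−4) = -2.0344
Δθ = wrap(-2.0344 − 0.0000) = -2.0344; ω₁ = Δθ/dt₁ = -1.0172
distance = √((0−4)² + (-4.5−3.5)²) = 8.9443; v₂ = distance/dt₂ = 8.9443

ω₁ = -1.0172, v₂ = 8.9443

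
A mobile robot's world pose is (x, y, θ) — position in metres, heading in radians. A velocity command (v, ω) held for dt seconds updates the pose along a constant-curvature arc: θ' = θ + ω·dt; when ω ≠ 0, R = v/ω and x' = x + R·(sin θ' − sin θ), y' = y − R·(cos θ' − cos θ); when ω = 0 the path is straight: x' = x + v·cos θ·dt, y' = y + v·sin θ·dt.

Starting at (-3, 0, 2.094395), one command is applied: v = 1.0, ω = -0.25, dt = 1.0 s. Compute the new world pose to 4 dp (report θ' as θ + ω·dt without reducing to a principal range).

(-3.3871, 0.9192, 1.8444)

θ' = 2.0944 + -0.25·1.0 = 1.8444
R = v/ω = 1.0/-0.25 = -4.0000
x' = -3 + -4.0000·(sin 1.8444 − sin 2.0944) = -3.3871
y' = 0 − -4.0000·(cos 1.8444 − cos 2.0944) = 0.9192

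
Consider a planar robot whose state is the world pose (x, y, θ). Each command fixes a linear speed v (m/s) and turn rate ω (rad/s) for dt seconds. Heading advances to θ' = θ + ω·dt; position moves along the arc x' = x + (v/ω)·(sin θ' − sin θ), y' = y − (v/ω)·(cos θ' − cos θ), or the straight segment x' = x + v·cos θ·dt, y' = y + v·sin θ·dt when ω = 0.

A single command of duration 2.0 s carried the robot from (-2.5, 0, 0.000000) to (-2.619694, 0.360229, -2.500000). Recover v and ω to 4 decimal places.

Δθ = -2.500000 − 0.000000 = -2.500000
ω = Δθ/dt = -2.500000/2.0 = -1.2500
R = −Δy/(cos θ' − cos θ) = 0.2000
v = R·ω = 0.2000·-1.2500 = -0.2500

v = -0.2500, ω = -1.2500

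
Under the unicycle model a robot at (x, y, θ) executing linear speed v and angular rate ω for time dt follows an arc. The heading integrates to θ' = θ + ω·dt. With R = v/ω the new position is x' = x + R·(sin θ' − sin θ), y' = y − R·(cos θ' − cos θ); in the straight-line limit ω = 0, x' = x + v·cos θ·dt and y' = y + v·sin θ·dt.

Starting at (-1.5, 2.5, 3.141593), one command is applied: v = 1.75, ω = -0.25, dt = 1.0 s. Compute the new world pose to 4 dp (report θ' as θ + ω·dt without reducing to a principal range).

(-3.2318, 2.7176, 2.8916)

θ' = 3.1416 + -0.25·1.0 = 2.8916
R = v/ω = 1.75/-0.25 = -7.0000
x' = -1.5 + -7.0000·(sin 2.8916 − sin 3.1416) = -3.2318
y' = 2.5 − -7.0000·(cos 2.8916 − cos 3.1416) = 2.7176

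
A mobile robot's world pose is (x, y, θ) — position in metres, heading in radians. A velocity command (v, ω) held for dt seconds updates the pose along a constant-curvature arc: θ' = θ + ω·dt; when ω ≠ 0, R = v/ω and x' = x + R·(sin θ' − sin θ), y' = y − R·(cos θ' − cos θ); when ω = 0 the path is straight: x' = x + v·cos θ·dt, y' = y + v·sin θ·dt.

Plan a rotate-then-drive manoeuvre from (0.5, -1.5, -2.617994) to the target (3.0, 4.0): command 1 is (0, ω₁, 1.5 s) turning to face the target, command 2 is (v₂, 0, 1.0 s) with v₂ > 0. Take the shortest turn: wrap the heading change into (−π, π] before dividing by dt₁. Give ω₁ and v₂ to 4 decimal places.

heading to target = atan2(4−-1.5, 3−0.5) = 1.1442
Δθ = wrap(1.1442 − -2.6180) = -2.5210; ω₁ = Δθ/dt₁ = -1.6807
distance = √((3−0.5)² + (4−-1.5)²) = 6.0415; v₂ = distance/dt₂ = 6.0415

ω₁ = -1.6807, v₂ = 6.0415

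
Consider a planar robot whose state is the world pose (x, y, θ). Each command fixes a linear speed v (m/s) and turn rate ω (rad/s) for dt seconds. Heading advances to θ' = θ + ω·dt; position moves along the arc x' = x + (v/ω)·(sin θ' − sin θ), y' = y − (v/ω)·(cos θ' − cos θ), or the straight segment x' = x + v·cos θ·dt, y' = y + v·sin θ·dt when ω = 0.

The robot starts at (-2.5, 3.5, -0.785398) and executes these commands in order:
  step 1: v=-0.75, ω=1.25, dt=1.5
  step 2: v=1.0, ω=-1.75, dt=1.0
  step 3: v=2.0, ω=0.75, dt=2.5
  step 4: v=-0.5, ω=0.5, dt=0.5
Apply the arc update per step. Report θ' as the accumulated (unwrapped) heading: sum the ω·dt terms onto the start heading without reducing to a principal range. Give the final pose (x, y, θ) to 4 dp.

step 1: θ'=1.0896 (R=-0.6000) → pose (-3.4561, 3.3534, 1.0896)
step 2: θ'=-0.6604 (R=-0.5714) → pose (-2.5991, 3.5402, -0.6604)
step 3: θ'=1.2146 (R=2.6667) → pose (1.5360, 4.7163, 1.2146)
step 4: θ'=1.4646 (R=-1.0000) → pose (1.4789, 4.4736, 1.4646)

(1.4789, 4.4736, 1.4646)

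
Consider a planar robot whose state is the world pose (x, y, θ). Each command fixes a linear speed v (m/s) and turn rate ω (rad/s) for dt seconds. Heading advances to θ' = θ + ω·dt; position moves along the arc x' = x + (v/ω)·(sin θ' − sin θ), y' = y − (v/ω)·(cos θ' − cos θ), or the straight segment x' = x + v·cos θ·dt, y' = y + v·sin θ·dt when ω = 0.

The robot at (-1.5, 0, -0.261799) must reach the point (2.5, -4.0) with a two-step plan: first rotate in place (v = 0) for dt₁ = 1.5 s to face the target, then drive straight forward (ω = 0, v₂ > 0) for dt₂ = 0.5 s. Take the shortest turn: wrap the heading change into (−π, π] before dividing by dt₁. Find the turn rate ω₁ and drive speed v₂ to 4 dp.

ω₁ = -0.3491, v₂ = 11.3137

heading to target = atan2(-4−0, 2.5−-1.5) = -0.7854
Δθ = wrap(-0.7854 − -0.2618) = -0.5236; ω₁ = Δθ/dt₁ = -0.3491
distance = √((2.5−-1.5)² + (-4−0)²) = 5.6569; v₂ = distance/dt₂ = 11.3137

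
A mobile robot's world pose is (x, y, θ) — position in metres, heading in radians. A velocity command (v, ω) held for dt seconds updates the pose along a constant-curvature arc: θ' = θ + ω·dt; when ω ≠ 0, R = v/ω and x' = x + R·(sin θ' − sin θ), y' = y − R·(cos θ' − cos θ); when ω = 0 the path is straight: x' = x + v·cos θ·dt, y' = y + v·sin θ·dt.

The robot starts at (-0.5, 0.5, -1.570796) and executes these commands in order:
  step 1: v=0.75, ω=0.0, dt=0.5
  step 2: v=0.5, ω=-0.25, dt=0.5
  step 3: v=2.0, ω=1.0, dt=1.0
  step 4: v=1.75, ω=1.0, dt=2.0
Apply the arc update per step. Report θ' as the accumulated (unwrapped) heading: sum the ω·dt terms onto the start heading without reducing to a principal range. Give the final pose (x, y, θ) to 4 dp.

(2.9967, -1.0266, 1.3042)

step 1: θ'=-1.5708 (straight) → pose (-0.5000, 0.1250, -1.5708)
step 2: θ'=-1.6958 (R=-2.0000) → pose (-0.5156, -0.1243, -1.6958)
step 3: θ'=-0.6958 (R=2.0000) → pose (0.1868, -1.9088, -0.6958)
step 4: θ'=1.3042 (R=1.7500) → pose (2.9967, -1.0266, 1.3042)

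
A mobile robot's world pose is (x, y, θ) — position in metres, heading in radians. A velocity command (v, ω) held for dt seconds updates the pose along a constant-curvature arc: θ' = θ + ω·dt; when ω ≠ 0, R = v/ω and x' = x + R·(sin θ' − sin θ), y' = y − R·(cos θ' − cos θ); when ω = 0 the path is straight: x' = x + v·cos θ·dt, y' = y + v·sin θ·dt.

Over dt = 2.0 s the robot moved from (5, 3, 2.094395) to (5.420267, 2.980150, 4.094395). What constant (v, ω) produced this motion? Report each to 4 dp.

v = -0.2500, ω = 1.0000

Δθ = 4.094395 − 2.094395 = 2.000000
ω = Δθ/dt = 2.000000/2.0 = 1.0000
R = Δx/(sin θ' − sin θ) = -0.2500
v = R·ω = -0.2500·1.0000 = -0.2500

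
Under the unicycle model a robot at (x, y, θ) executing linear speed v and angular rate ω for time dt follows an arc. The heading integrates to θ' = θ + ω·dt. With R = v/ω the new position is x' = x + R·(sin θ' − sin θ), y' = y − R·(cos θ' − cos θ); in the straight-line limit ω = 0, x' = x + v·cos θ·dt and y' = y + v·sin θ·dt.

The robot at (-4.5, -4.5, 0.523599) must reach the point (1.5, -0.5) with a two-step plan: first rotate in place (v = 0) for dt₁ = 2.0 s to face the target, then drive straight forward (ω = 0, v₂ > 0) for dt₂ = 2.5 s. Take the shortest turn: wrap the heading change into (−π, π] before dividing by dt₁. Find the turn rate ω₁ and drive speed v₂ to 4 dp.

ω₁ = 0.0322, v₂ = 2.8844

heading to target = atan2(-0.5−-4.5, 1.5−-4.5) = 0.5880
Δθ = wrap(0.5880 − 0.5236) = 0.0644; ω₁ = Δθ/dt₁ = 0.0322
distance = √((1.5−-4.5)² + (-0.5−-4.5)²) = 7.2111; v₂ = distance/dt₂ = 2.8844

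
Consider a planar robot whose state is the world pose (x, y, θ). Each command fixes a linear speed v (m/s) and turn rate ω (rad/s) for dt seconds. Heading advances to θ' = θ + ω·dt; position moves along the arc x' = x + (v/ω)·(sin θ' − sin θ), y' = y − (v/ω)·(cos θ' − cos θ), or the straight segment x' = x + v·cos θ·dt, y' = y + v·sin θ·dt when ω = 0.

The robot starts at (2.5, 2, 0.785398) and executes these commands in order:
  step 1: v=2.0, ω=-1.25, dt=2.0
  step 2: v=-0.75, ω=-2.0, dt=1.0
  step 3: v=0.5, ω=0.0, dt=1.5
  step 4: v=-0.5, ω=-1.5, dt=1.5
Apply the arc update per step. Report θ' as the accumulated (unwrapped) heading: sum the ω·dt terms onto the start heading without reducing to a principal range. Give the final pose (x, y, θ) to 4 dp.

step 1: θ'=-1.7146 (R=-1.6000) → pose (5.2149, 0.6393, -1.7146)
step 2: θ'=-3.7146 (R=0.3750) → pose (5.7893, 0.9007, -3.7146)
step 3: θ'=-3.7146 (straight) → pose (5.1591, 1.3073, -3.7146)
step 4: θ'=-5.9646 (R=0.3333) → pose (5.0828, 0.7107, -5.9646)

(5.0828, 0.7107, -5.9646)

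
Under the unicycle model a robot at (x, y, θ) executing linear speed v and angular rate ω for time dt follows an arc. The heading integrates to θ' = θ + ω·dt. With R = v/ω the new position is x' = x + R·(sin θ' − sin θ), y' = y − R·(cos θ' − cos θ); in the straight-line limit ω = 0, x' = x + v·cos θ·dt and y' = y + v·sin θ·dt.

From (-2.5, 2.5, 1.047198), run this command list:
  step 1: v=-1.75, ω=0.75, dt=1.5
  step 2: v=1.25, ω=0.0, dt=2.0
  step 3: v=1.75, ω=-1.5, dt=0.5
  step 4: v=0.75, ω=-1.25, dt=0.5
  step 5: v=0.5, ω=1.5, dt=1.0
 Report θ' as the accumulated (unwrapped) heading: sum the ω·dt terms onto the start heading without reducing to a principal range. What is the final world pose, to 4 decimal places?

step 1: θ'=2.1722 (R=-2.3333) → pose (-2.4032, 0.0131, 2.1722)
step 2: θ'=2.1722 (straight) → pose (-3.8177, 2.0745, 2.1722)
step 3: θ'=1.4222 (R=-1.1667) → pose (-4.0095, 2.9073, 1.4222)
step 4: θ'=0.7972 (R=-0.6000) → pose (-3.8454, 3.2377, 0.7972)
step 5: θ'=2.2972 (R=0.3333) → pose (-3.8347, 3.6920, 2.2972)

(-3.8347, 3.6920, 2.2972)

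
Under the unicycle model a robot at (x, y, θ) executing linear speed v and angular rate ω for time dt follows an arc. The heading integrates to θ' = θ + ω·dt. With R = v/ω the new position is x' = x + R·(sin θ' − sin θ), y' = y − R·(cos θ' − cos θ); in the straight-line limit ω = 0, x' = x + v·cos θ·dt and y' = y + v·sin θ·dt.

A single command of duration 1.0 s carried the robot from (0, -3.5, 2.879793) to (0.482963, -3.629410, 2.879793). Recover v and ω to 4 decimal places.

v = -0.5000, ω = 0.0000

Δθ = 2.879793 − 2.879793 = 0.000000
ω = Δθ/dt = 0.000000/1.0 = 0.0000
ω = 0 → v = (Δx·cos θ + Δy·sin θ)/dt = -0.5000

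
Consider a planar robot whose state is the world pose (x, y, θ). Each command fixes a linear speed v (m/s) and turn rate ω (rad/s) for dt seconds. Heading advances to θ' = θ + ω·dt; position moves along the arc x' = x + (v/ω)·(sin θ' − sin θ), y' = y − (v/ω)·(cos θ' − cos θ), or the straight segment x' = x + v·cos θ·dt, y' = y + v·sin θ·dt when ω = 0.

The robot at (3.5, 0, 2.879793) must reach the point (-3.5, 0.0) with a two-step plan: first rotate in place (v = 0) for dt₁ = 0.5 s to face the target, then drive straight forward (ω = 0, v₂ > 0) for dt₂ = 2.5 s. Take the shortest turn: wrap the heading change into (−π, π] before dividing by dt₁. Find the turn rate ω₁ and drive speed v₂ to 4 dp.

ω₁ = 0.5236, v₂ = 2.8000

heading to target = atan2(0−0, -3.5−3.5) = 3.1416
Δθ = wrap(3.1416 − 2.8798) = 0.2618; ω₁ = Δθ/dt₁ = 0.5236
distance = √((-3.5−3.5)² + (0−0)²) = 7.0000; v₂ = distance/dt₂ = 2.8000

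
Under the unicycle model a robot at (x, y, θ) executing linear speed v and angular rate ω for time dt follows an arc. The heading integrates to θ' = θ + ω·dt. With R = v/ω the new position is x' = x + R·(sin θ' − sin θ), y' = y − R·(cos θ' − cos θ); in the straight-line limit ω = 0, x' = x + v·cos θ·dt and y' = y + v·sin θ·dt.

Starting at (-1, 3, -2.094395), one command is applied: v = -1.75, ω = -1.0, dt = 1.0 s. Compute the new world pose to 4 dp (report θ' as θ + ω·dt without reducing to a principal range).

(0.4330, 3.8731, -3.0944)

θ' = -2.0944 + -1.0·1.0 = -3.0944
R = v/ω = -1.75/-1.0 = 1.7500
x' = -1 + 1.7500·(sin -3.0944 − sin -2.0944) = 0.4330
y' = 3 − 1.7500·(cos -3.0944 − cos -2.0944) = 3.8731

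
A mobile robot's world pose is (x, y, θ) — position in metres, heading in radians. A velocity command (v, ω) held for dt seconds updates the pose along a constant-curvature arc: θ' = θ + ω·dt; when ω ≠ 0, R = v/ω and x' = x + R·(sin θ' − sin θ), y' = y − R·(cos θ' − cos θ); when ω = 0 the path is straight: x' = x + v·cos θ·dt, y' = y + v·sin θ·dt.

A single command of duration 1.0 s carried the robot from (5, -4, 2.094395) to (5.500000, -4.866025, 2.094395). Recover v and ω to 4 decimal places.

Δθ = 2.094395 − 2.094395 = 0.000000
ω = Δθ/dt = 0.000000/1.0 = 0.0000
ω = 0 → v = (Δx·cos θ + Δy·sin θ)/dt = -1.0000

v = -1.0000, ω = 0.0000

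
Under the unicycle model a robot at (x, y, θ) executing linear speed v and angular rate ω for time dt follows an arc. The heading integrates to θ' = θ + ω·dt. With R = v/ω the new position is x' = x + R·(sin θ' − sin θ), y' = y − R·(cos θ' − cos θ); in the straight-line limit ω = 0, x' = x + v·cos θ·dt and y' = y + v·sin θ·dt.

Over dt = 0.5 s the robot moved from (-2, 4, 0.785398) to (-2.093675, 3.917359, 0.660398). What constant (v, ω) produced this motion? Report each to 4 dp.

v = -0.2500, ω = -0.2500

Δθ = 0.660398 − 0.785398 = -0.125000
ω = Δθ/dt = -0.125000/0.5 = -0.2500
R = Δx/(sin θ' − sin θ) = 1.0000
v = R·ω = 1.0000·-0.2500 = -0.2500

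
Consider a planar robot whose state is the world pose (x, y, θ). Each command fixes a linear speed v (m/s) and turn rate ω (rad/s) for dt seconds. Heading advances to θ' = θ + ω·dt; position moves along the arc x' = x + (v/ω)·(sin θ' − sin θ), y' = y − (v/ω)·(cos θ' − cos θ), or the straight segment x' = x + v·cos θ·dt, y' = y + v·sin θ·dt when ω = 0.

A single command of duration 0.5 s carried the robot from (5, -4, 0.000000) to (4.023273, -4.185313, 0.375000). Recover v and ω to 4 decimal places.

v = -2.0000, ω = 0.7500

Δθ = 0.375000 − 0.000000 = 0.375000
ω = Δθ/dt = 0.375000/0.5 = 0.7500
R = Δx/(sin θ' − sin θ) = -2.6667
v = R·ω = -2.6667·0.7500 = -2.0000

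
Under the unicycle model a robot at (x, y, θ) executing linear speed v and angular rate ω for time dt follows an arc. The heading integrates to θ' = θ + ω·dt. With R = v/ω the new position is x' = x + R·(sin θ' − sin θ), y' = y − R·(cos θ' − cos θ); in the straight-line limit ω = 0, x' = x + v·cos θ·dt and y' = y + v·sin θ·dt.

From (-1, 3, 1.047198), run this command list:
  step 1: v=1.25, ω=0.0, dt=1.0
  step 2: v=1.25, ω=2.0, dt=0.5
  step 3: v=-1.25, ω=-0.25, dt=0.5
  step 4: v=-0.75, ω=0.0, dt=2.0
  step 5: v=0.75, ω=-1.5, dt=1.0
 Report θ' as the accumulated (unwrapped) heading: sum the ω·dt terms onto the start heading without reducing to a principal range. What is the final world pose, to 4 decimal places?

(0.6712, 3.3297, 0.4222)

step 1: θ'=1.0472 (straight) → pose (-0.3750, 4.0825, 1.0472)
step 2: θ'=2.0472 (R=0.6250) → pose (-0.3609, 4.6816, 2.0472)
step 3: θ'=1.9222 (R=5.0000) → pose (-0.1097, 4.1098, 1.9222)
step 4: θ'=1.9222 (straight) → pose (0.4067, 2.7015, 1.9222)
step 5: θ'=0.4222 (R=-0.5000) → pose (0.6712, 3.3297, 0.4222)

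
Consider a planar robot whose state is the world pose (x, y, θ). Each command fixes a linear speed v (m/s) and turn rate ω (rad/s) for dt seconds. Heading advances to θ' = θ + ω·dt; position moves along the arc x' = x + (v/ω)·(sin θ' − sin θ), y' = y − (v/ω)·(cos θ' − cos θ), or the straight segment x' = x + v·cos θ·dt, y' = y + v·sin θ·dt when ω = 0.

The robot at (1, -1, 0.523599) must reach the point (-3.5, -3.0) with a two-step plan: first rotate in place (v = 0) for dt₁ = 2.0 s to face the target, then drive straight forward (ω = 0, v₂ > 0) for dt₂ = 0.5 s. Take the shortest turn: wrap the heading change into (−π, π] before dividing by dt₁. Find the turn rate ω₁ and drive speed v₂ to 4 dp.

heading to target = atan2(-3−-1, -3.5−1) = -2.7234
Δθ = wrap(-2.7234 − 0.5236) = 3.0362; ω₁ = Δθ/dt₁ = 1.5181
distance = √((-3.5−1)² + (-3−-1)²) = 4.9244; v₂ = distance/dt₂ = 9.8489

ω₁ = 1.5181, v₂ = 9.8489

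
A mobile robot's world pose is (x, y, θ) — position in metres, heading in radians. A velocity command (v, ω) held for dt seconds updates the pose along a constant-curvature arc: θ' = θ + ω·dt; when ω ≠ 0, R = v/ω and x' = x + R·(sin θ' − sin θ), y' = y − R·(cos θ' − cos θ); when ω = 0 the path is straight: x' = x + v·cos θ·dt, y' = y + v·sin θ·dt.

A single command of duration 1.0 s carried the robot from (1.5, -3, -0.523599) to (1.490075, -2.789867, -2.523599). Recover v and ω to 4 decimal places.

v = -0.2500, ω = -2.0000

Δθ = -2.523599 − -0.523599 = -2.000000
ω = Δθ/dt = -2.000000/1.0 = -2.0000
R = −Δy/(cos θ' − cos θ) = 0.1250
v = R·ω = 0.1250·-2.0000 = -0.2500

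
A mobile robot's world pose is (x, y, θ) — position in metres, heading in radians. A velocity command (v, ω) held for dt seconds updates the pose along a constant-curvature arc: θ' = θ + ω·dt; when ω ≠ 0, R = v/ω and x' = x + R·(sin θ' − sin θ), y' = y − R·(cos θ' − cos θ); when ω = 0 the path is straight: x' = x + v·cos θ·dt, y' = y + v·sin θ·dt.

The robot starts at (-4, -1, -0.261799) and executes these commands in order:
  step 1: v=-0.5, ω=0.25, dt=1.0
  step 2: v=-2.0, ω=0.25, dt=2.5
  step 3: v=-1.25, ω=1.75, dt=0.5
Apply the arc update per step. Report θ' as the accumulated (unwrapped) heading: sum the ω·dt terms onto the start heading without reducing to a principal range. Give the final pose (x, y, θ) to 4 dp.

step 1: θ'=-0.0118 (R=-2.0000) → pose (-4.4940, -0.9320, -0.0118)
step 2: θ'=0.6132 (R=-8.0000) → pose (-9.1923, -2.3890, 0.6132)
step 3: θ'=1.4882 (R=-0.7143) → pose (-9.4931, -2.9142, 1.4882)

(-9.4931, -2.9142, 1.4882)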